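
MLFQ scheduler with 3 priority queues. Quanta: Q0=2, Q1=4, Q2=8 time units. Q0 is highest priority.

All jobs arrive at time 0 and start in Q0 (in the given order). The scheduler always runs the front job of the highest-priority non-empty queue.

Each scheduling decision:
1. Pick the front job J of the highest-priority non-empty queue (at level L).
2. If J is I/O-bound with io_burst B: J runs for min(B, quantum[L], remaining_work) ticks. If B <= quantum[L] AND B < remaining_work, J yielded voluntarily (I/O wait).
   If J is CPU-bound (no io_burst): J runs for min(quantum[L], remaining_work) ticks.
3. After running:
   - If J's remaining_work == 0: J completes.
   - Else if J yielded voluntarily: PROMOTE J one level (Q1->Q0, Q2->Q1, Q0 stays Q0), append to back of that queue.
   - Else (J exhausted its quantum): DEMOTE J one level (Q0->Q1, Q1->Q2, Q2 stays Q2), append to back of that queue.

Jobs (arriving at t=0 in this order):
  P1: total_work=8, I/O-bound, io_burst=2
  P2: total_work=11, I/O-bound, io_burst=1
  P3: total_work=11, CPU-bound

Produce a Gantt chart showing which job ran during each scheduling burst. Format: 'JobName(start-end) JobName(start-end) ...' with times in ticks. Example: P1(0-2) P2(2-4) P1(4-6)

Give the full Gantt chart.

t=0-2: P1@Q0 runs 2, rem=6, I/O yield, promote→Q0. Q0=[P2,P3,P1] Q1=[] Q2=[]
t=2-3: P2@Q0 runs 1, rem=10, I/O yield, promote→Q0. Q0=[P3,P1,P2] Q1=[] Q2=[]
t=3-5: P3@Q0 runs 2, rem=9, quantum used, demote→Q1. Q0=[P1,P2] Q1=[P3] Q2=[]
t=5-7: P1@Q0 runs 2, rem=4, I/O yield, promote→Q0. Q0=[P2,P1] Q1=[P3] Q2=[]
t=7-8: P2@Q0 runs 1, rem=9, I/O yield, promote→Q0. Q0=[P1,P2] Q1=[P3] Q2=[]
t=8-10: P1@Q0 runs 2, rem=2, I/O yield, promote→Q0. Q0=[P2,P1] Q1=[P3] Q2=[]
t=10-11: P2@Q0 runs 1, rem=8, I/O yield, promote→Q0. Q0=[P1,P2] Q1=[P3] Q2=[]
t=11-13: P1@Q0 runs 2, rem=0, completes. Q0=[P2] Q1=[P3] Q2=[]
t=13-14: P2@Q0 runs 1, rem=7, I/O yield, promote→Q0. Q0=[P2] Q1=[P3] Q2=[]
t=14-15: P2@Q0 runs 1, rem=6, I/O yield, promote→Q0. Q0=[P2] Q1=[P3] Q2=[]
t=15-16: P2@Q0 runs 1, rem=5, I/O yield, promote→Q0. Q0=[P2] Q1=[P3] Q2=[]
t=16-17: P2@Q0 runs 1, rem=4, I/O yield, promote→Q0. Q0=[P2] Q1=[P3] Q2=[]
t=17-18: P2@Q0 runs 1, rem=3, I/O yield, promote→Q0. Q0=[P2] Q1=[P3] Q2=[]
t=18-19: P2@Q0 runs 1, rem=2, I/O yield, promote→Q0. Q0=[P2] Q1=[P3] Q2=[]
t=19-20: P2@Q0 runs 1, rem=1, I/O yield, promote→Q0. Q0=[P2] Q1=[P3] Q2=[]
t=20-21: P2@Q0 runs 1, rem=0, completes. Q0=[] Q1=[P3] Q2=[]
t=21-25: P3@Q1 runs 4, rem=5, quantum used, demote→Q2. Q0=[] Q1=[] Q2=[P3]
t=25-30: P3@Q2 runs 5, rem=0, completes. Q0=[] Q1=[] Q2=[]

Answer: P1(0-2) P2(2-3) P3(3-5) P1(5-7) P2(7-8) P1(8-10) P2(10-11) P1(11-13) P2(13-14) P2(14-15) P2(15-16) P2(16-17) P2(17-18) P2(18-19) P2(19-20) P2(20-21) P3(21-25) P3(25-30)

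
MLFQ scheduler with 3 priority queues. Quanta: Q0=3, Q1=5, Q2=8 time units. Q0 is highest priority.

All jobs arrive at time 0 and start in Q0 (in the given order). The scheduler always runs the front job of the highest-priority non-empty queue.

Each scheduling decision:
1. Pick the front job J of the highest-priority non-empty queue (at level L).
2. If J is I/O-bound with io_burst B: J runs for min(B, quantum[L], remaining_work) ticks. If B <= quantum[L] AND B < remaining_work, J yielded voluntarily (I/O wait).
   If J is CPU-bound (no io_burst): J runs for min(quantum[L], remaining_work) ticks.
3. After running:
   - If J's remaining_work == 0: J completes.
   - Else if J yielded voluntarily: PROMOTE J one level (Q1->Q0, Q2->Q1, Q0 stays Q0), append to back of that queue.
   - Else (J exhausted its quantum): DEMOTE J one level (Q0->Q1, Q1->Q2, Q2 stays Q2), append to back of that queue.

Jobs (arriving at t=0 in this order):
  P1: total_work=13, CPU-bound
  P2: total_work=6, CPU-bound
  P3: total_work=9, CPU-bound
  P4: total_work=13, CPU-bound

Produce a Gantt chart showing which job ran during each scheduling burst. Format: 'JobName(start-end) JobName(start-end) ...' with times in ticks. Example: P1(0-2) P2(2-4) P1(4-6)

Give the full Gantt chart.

Answer: P1(0-3) P2(3-6) P3(6-9) P4(9-12) P1(12-17) P2(17-20) P3(20-25) P4(25-30) P1(30-35) P3(35-36) P4(36-41)

Derivation:
t=0-3: P1@Q0 runs 3, rem=10, quantum used, demote→Q1. Q0=[P2,P3,P4] Q1=[P1] Q2=[]
t=3-6: P2@Q0 runs 3, rem=3, quantum used, demote→Q1. Q0=[P3,P4] Q1=[P1,P2] Q2=[]
t=6-9: P3@Q0 runs 3, rem=6, quantum used, demote→Q1. Q0=[P4] Q1=[P1,P2,P3] Q2=[]
t=9-12: P4@Q0 runs 3, rem=10, quantum used, demote→Q1. Q0=[] Q1=[P1,P2,P3,P4] Q2=[]
t=12-17: P1@Q1 runs 5, rem=5, quantum used, demote→Q2. Q0=[] Q1=[P2,P3,P4] Q2=[P1]
t=17-20: P2@Q1 runs 3, rem=0, completes. Q0=[] Q1=[P3,P4] Q2=[P1]
t=20-25: P3@Q1 runs 5, rem=1, quantum used, demote→Q2. Q0=[] Q1=[P4] Q2=[P1,P3]
t=25-30: P4@Q1 runs 5, rem=5, quantum used, demote→Q2. Q0=[] Q1=[] Q2=[P1,P3,P4]
t=30-35: P1@Q2 runs 5, rem=0, completes. Q0=[] Q1=[] Q2=[P3,P4]
t=35-36: P3@Q2 runs 1, rem=0, completes. Q0=[] Q1=[] Q2=[P4]
t=36-41: P4@Q2 runs 5, rem=0, completes. Q0=[] Q1=[] Q2=[]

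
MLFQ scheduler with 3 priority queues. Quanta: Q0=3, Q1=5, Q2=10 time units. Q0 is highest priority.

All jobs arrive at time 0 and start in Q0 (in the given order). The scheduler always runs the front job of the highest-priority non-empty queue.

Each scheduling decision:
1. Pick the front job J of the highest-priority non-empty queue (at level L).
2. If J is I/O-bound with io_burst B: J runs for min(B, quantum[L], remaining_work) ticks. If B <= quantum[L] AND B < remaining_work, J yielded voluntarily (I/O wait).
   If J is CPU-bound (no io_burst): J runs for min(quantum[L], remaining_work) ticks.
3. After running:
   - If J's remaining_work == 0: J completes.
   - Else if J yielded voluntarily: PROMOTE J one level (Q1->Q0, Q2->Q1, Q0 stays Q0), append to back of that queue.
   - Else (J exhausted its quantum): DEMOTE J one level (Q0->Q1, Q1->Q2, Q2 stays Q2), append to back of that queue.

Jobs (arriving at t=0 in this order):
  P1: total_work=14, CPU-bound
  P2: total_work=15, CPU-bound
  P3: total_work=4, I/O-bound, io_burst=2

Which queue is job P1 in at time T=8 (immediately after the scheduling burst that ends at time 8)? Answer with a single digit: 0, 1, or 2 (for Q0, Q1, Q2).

Answer: 1

Derivation:
t=0-3: P1@Q0 runs 3, rem=11, quantum used, demote→Q1. Q0=[P2,P3] Q1=[P1] Q2=[]
t=3-6: P2@Q0 runs 3, rem=12, quantum used, demote→Q1. Q0=[P3] Q1=[P1,P2] Q2=[]
t=6-8: P3@Q0 runs 2, rem=2, I/O yield, promote→Q0. Q0=[P3] Q1=[P1,P2] Q2=[]
t=8-10: P3@Q0 runs 2, rem=0, completes. Q0=[] Q1=[P1,P2] Q2=[]
t=10-15: P1@Q1 runs 5, rem=6, quantum used, demote→Q2. Q0=[] Q1=[P2] Q2=[P1]
t=15-20: P2@Q1 runs 5, rem=7, quantum used, demote→Q2. Q0=[] Q1=[] Q2=[P1,P2]
t=20-26: P1@Q2 runs 6, rem=0, completes. Q0=[] Q1=[] Q2=[P2]
t=26-33: P2@Q2 runs 7, rem=0, completes. Q0=[] Q1=[] Q2=[]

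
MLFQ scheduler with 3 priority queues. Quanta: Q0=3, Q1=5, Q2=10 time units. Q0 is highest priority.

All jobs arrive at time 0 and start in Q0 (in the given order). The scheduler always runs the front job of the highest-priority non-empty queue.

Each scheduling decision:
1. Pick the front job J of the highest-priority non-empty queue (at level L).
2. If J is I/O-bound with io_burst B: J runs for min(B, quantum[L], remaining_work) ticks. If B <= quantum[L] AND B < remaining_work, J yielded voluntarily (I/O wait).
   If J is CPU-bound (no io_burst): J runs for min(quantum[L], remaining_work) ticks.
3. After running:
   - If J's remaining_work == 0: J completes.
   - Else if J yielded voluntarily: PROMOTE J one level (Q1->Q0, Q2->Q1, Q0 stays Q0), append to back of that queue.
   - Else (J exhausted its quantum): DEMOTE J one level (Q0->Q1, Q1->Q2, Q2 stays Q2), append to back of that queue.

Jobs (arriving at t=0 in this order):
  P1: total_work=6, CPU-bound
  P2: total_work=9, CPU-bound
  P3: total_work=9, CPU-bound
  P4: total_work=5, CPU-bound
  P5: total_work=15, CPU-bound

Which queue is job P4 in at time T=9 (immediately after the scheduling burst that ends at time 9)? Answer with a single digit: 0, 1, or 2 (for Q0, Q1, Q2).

t=0-3: P1@Q0 runs 3, rem=3, quantum used, demote→Q1. Q0=[P2,P3,P4,P5] Q1=[P1] Q2=[]
t=3-6: P2@Q0 runs 3, rem=6, quantum used, demote→Q1. Q0=[P3,P4,P5] Q1=[P1,P2] Q2=[]
t=6-9: P3@Q0 runs 3, rem=6, quantum used, demote→Q1. Q0=[P4,P5] Q1=[P1,P2,P3] Q2=[]
t=9-12: P4@Q0 runs 3, rem=2, quantum used, demote→Q1. Q0=[P5] Q1=[P1,P2,P3,P4] Q2=[]
t=12-15: P5@Q0 runs 3, rem=12, quantum used, demote→Q1. Q0=[] Q1=[P1,P2,P3,P4,P5] Q2=[]
t=15-18: P1@Q1 runs 3, rem=0, completes. Q0=[] Q1=[P2,P3,P4,P5] Q2=[]
t=18-23: P2@Q1 runs 5, rem=1, quantum used, demote→Q2. Q0=[] Q1=[P3,P4,P5] Q2=[P2]
t=23-28: P3@Q1 runs 5, rem=1, quantum used, demote→Q2. Q0=[] Q1=[P4,P5] Q2=[P2,P3]
t=28-30: P4@Q1 runs 2, rem=0, completes. Q0=[] Q1=[P5] Q2=[P2,P3]
t=30-35: P5@Q1 runs 5, rem=7, quantum used, demote→Q2. Q0=[] Q1=[] Q2=[P2,P3,P5]
t=35-36: P2@Q2 runs 1, rem=0, completes. Q0=[] Q1=[] Q2=[P3,P5]
t=36-37: P3@Q2 runs 1, rem=0, completes. Q0=[] Q1=[] Q2=[P5]
t=37-44: P5@Q2 runs 7, rem=0, completes. Q0=[] Q1=[] Q2=[]

Answer: 0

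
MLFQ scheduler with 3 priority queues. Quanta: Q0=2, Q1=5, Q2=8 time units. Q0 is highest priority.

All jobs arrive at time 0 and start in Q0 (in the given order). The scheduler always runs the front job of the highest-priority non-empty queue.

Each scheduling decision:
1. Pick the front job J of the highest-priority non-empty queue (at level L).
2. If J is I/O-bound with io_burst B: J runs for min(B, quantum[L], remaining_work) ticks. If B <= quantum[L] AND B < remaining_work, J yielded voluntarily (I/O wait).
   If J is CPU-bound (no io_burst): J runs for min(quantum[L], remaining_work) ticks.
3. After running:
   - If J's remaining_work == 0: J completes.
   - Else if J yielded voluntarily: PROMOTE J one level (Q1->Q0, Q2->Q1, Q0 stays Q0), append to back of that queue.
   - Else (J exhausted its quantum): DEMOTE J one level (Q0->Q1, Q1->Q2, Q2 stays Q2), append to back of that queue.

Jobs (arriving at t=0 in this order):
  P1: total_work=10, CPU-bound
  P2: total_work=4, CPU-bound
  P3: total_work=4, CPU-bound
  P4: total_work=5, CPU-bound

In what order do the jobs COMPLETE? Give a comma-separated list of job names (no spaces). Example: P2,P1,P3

Answer: P2,P3,P4,P1

Derivation:
t=0-2: P1@Q0 runs 2, rem=8, quantum used, demote→Q1. Q0=[P2,P3,P4] Q1=[P1] Q2=[]
t=2-4: P2@Q0 runs 2, rem=2, quantum used, demote→Q1. Q0=[P3,P4] Q1=[P1,P2] Q2=[]
t=4-6: P3@Q0 runs 2, rem=2, quantum used, demote→Q1. Q0=[P4] Q1=[P1,P2,P3] Q2=[]
t=6-8: P4@Q0 runs 2, rem=3, quantum used, demote→Q1. Q0=[] Q1=[P1,P2,P3,P4] Q2=[]
t=8-13: P1@Q1 runs 5, rem=3, quantum used, demote→Q2. Q0=[] Q1=[P2,P3,P4] Q2=[P1]
t=13-15: P2@Q1 runs 2, rem=0, completes. Q0=[] Q1=[P3,P4] Q2=[P1]
t=15-17: P3@Q1 runs 2, rem=0, completes. Q0=[] Q1=[P4] Q2=[P1]
t=17-20: P4@Q1 runs 3, rem=0, completes. Q0=[] Q1=[] Q2=[P1]
t=20-23: P1@Q2 runs 3, rem=0, completes. Q0=[] Q1=[] Q2=[]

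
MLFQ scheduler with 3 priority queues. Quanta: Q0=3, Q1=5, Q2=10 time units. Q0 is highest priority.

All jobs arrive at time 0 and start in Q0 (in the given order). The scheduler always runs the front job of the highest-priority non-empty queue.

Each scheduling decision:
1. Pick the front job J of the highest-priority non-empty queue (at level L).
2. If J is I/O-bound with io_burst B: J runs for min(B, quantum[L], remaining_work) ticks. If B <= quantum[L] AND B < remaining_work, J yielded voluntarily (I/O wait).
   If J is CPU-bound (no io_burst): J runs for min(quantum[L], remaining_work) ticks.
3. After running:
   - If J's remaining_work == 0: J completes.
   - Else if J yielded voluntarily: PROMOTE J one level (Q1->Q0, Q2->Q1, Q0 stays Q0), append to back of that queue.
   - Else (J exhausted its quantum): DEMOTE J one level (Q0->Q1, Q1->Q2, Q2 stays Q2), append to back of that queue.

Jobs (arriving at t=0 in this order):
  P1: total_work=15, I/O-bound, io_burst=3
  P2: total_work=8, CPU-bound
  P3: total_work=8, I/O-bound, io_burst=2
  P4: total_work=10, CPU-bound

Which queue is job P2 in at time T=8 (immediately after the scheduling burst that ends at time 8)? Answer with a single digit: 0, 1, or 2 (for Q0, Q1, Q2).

Answer: 1

Derivation:
t=0-3: P1@Q0 runs 3, rem=12, I/O yield, promote→Q0. Q0=[P2,P3,P4,P1] Q1=[] Q2=[]
t=3-6: P2@Q0 runs 3, rem=5, quantum used, demote→Q1. Q0=[P3,P4,P1] Q1=[P2] Q2=[]
t=6-8: P3@Q0 runs 2, rem=6, I/O yield, promote→Q0. Q0=[P4,P1,P3] Q1=[P2] Q2=[]
t=8-11: P4@Q0 runs 3, rem=7, quantum used, demote→Q1. Q0=[P1,P3] Q1=[P2,P4] Q2=[]
t=11-14: P1@Q0 runs 3, rem=9, I/O yield, promote→Q0. Q0=[P3,P1] Q1=[P2,P4] Q2=[]
t=14-16: P3@Q0 runs 2, rem=4, I/O yield, promote→Q0. Q0=[P1,P3] Q1=[P2,P4] Q2=[]
t=16-19: P1@Q0 runs 3, rem=6, I/O yield, promote→Q0. Q0=[P3,P1] Q1=[P2,P4] Q2=[]
t=19-21: P3@Q0 runs 2, rem=2, I/O yield, promote→Q0. Q0=[P1,P3] Q1=[P2,P4] Q2=[]
t=21-24: P1@Q0 runs 3, rem=3, I/O yield, promote→Q0. Q0=[P3,P1] Q1=[P2,P4] Q2=[]
t=24-26: P3@Q0 runs 2, rem=0, completes. Q0=[P1] Q1=[P2,P4] Q2=[]
t=26-29: P1@Q0 runs 3, rem=0, completes. Q0=[] Q1=[P2,P4] Q2=[]
t=29-34: P2@Q1 runs 5, rem=0, completes. Q0=[] Q1=[P4] Q2=[]
t=34-39: P4@Q1 runs 5, rem=2, quantum used, demote→Q2. Q0=[] Q1=[] Q2=[P4]
t=39-41: P4@Q2 runs 2, rem=0, completes. Q0=[] Q1=[] Q2=[]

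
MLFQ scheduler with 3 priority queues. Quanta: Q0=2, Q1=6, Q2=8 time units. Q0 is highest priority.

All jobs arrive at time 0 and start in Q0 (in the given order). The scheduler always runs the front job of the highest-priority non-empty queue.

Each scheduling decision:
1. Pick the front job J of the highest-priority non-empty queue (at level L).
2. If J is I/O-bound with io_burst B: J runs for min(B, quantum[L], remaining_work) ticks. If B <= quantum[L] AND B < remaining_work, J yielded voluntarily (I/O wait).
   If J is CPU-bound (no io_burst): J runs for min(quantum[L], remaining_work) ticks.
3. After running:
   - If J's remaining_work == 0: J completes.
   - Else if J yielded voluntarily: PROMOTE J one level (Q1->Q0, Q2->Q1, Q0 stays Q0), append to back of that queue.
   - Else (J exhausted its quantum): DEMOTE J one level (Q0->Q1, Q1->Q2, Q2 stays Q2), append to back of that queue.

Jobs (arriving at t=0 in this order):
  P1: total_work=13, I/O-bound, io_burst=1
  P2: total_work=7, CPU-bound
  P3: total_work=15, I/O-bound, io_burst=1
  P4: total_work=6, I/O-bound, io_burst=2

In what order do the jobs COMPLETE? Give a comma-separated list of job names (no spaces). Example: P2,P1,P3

Answer: P4,P1,P3,P2

Derivation:
t=0-1: P1@Q0 runs 1, rem=12, I/O yield, promote→Q0. Q0=[P2,P3,P4,P1] Q1=[] Q2=[]
t=1-3: P2@Q0 runs 2, rem=5, quantum used, demote→Q1. Q0=[P3,P4,P1] Q1=[P2] Q2=[]
t=3-4: P3@Q0 runs 1, rem=14, I/O yield, promote→Q0. Q0=[P4,P1,P3] Q1=[P2] Q2=[]
t=4-6: P4@Q0 runs 2, rem=4, I/O yield, promote→Q0. Q0=[P1,P3,P4] Q1=[P2] Q2=[]
t=6-7: P1@Q0 runs 1, rem=11, I/O yield, promote→Q0. Q0=[P3,P4,P1] Q1=[P2] Q2=[]
t=7-8: P3@Q0 runs 1, rem=13, I/O yield, promote→Q0. Q0=[P4,P1,P3] Q1=[P2] Q2=[]
t=8-10: P4@Q0 runs 2, rem=2, I/O yield, promote→Q0. Q0=[P1,P3,P4] Q1=[P2] Q2=[]
t=10-11: P1@Q0 runs 1, rem=10, I/O yield, promote→Q0. Q0=[P3,P4,P1] Q1=[P2] Q2=[]
t=11-12: P3@Q0 runs 1, rem=12, I/O yield, promote→Q0. Q0=[P4,P1,P3] Q1=[P2] Q2=[]
t=12-14: P4@Q0 runs 2, rem=0, completes. Q0=[P1,P3] Q1=[P2] Q2=[]
t=14-15: P1@Q0 runs 1, rem=9, I/O yield, promote→Q0. Q0=[P3,P1] Q1=[P2] Q2=[]
t=15-16: P3@Q0 runs 1, rem=11, I/O yield, promote→Q0. Q0=[P1,P3] Q1=[P2] Q2=[]
t=16-17: P1@Q0 runs 1, rem=8, I/O yield, promote→Q0. Q0=[P3,P1] Q1=[P2] Q2=[]
t=17-18: P3@Q0 runs 1, rem=10, I/O yield, promote→Q0. Q0=[P1,P3] Q1=[P2] Q2=[]
t=18-19: P1@Q0 runs 1, rem=7, I/O yield, promote→Q0. Q0=[P3,P1] Q1=[P2] Q2=[]
t=19-20: P3@Q0 runs 1, rem=9, I/O yield, promote→Q0. Q0=[P1,P3] Q1=[P2] Q2=[]
t=20-21: P1@Q0 runs 1, rem=6, I/O yield, promote→Q0. Q0=[P3,P1] Q1=[P2] Q2=[]
t=21-22: P3@Q0 runs 1, rem=8, I/O yield, promote→Q0. Q0=[P1,P3] Q1=[P2] Q2=[]
t=22-23: P1@Q0 runs 1, rem=5, I/O yield, promote→Q0. Q0=[P3,P1] Q1=[P2] Q2=[]
t=23-24: P3@Q0 runs 1, rem=7, I/O yield, promote→Q0. Q0=[P1,P3] Q1=[P2] Q2=[]
t=24-25: P1@Q0 runs 1, rem=4, I/O yield, promote→Q0. Q0=[P3,P1] Q1=[P2] Q2=[]
t=25-26: P3@Q0 runs 1, rem=6, I/O yield, promote→Q0. Q0=[P1,P3] Q1=[P2] Q2=[]
t=26-27: P1@Q0 runs 1, rem=3, I/O yield, promote→Q0. Q0=[P3,P1] Q1=[P2] Q2=[]
t=27-28: P3@Q0 runs 1, rem=5, I/O yield, promote→Q0. Q0=[P1,P3] Q1=[P2] Q2=[]
t=28-29: P1@Q0 runs 1, rem=2, I/O yield, promote→Q0. Q0=[P3,P1] Q1=[P2] Q2=[]
t=29-30: P3@Q0 runs 1, rem=4, I/O yield, promote→Q0. Q0=[P1,P3] Q1=[P2] Q2=[]
t=30-31: P1@Q0 runs 1, rem=1, I/O yield, promote→Q0. Q0=[P3,P1] Q1=[P2] Q2=[]
t=31-32: P3@Q0 runs 1, rem=3, I/O yield, promote→Q0. Q0=[P1,P3] Q1=[P2] Q2=[]
t=32-33: P1@Q0 runs 1, rem=0, completes. Q0=[P3] Q1=[P2] Q2=[]
t=33-34: P3@Q0 runs 1, rem=2, I/O yield, promote→Q0. Q0=[P3] Q1=[P2] Q2=[]
t=34-35: P3@Q0 runs 1, rem=1, I/O yield, promote→Q0. Q0=[P3] Q1=[P2] Q2=[]
t=35-36: P3@Q0 runs 1, rem=0, completes. Q0=[] Q1=[P2] Q2=[]
t=36-41: P2@Q1 runs 5, rem=0, completes. Q0=[] Q1=[] Q2=[]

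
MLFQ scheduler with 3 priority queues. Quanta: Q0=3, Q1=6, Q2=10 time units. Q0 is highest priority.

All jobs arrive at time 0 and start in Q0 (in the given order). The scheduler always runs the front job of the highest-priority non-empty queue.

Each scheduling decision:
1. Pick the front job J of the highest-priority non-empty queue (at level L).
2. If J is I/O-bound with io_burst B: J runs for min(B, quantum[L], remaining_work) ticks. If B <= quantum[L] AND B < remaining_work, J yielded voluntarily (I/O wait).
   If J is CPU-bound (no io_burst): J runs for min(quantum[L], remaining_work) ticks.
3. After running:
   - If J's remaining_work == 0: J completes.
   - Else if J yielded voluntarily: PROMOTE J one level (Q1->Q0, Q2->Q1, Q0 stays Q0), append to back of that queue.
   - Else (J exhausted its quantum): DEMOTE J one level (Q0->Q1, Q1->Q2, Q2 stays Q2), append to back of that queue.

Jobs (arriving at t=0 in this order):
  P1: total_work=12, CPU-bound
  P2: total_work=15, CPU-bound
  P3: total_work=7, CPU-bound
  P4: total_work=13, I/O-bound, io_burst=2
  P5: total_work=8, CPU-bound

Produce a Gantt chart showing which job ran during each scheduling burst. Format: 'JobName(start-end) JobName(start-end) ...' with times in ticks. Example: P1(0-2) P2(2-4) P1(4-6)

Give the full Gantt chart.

t=0-3: P1@Q0 runs 3, rem=9, quantum used, demote→Q1. Q0=[P2,P3,P4,P5] Q1=[P1] Q2=[]
t=3-6: P2@Q0 runs 3, rem=12, quantum used, demote→Q1. Q0=[P3,P4,P5] Q1=[P1,P2] Q2=[]
t=6-9: P3@Q0 runs 3, rem=4, quantum used, demote→Q1. Q0=[P4,P5] Q1=[P1,P2,P3] Q2=[]
t=9-11: P4@Q0 runs 2, rem=11, I/O yield, promote→Q0. Q0=[P5,P4] Q1=[P1,P2,P3] Q2=[]
t=11-14: P5@Q0 runs 3, rem=5, quantum used, demote→Q1. Q0=[P4] Q1=[P1,P2,P3,P5] Q2=[]
t=14-16: P4@Q0 runs 2, rem=9, I/O yield, promote→Q0. Q0=[P4] Q1=[P1,P2,P3,P5] Q2=[]
t=16-18: P4@Q0 runs 2, rem=7, I/O yield, promote→Q0. Q0=[P4] Q1=[P1,P2,P3,P5] Q2=[]
t=18-20: P4@Q0 runs 2, rem=5, I/O yield, promote→Q0. Q0=[P4] Q1=[P1,P2,P3,P5] Q2=[]
t=20-22: P4@Q0 runs 2, rem=3, I/O yield, promote→Q0. Q0=[P4] Q1=[P1,P2,P3,P5] Q2=[]
t=22-24: P4@Q0 runs 2, rem=1, I/O yield, promote→Q0. Q0=[P4] Q1=[P1,P2,P3,P5] Q2=[]
t=24-25: P4@Q0 runs 1, rem=0, completes. Q0=[] Q1=[P1,P2,P3,P5] Q2=[]
t=25-31: P1@Q1 runs 6, rem=3, quantum used, demote→Q2. Q0=[] Q1=[P2,P3,P5] Q2=[P1]
t=31-37: P2@Q1 runs 6, rem=6, quantum used, demote→Q2. Q0=[] Q1=[P3,P5] Q2=[P1,P2]
t=37-41: P3@Q1 runs 4, rem=0, completes. Q0=[] Q1=[P5] Q2=[P1,P2]
t=41-46: P5@Q1 runs 5, rem=0, completes. Q0=[] Q1=[] Q2=[P1,P2]
t=46-49: P1@Q2 runs 3, rem=0, completes. Q0=[] Q1=[] Q2=[P2]
t=49-55: P2@Q2 runs 6, rem=0, completes. Q0=[] Q1=[] Q2=[]

Answer: P1(0-3) P2(3-6) P3(6-9) P4(9-11) P5(11-14) P4(14-16) P4(16-18) P4(18-20) P4(20-22) P4(22-24) P4(24-25) P1(25-31) P2(31-37) P3(37-41) P5(41-46) P1(46-49) P2(49-55)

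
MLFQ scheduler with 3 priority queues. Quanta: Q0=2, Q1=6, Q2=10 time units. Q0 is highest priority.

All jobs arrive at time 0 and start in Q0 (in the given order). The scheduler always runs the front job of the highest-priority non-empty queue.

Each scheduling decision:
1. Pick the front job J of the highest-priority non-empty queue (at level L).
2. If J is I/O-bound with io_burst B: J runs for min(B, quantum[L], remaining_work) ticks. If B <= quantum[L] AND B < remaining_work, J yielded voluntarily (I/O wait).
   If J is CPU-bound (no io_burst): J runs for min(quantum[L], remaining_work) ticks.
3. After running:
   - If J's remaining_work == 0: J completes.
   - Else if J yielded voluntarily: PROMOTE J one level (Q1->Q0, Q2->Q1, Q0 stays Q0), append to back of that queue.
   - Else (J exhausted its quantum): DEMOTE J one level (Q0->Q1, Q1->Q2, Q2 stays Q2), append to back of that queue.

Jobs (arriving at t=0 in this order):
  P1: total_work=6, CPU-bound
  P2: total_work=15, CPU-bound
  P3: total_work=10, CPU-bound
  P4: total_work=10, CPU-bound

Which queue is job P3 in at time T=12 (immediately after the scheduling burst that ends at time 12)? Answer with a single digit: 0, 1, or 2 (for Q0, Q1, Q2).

Answer: 1

Derivation:
t=0-2: P1@Q0 runs 2, rem=4, quantum used, demote→Q1. Q0=[P2,P3,P4] Q1=[P1] Q2=[]
t=2-4: P2@Q0 runs 2, rem=13, quantum used, demote→Q1. Q0=[P3,P4] Q1=[P1,P2] Q2=[]
t=4-6: P3@Q0 runs 2, rem=8, quantum used, demote→Q1. Q0=[P4] Q1=[P1,P2,P3] Q2=[]
t=6-8: P4@Q0 runs 2, rem=8, quantum used, demote→Q1. Q0=[] Q1=[P1,P2,P3,P4] Q2=[]
t=8-12: P1@Q1 runs 4, rem=0, completes. Q0=[] Q1=[P2,P3,P4] Q2=[]
t=12-18: P2@Q1 runs 6, rem=7, quantum used, demote→Q2. Q0=[] Q1=[P3,P4] Q2=[P2]
t=18-24: P3@Q1 runs 6, rem=2, quantum used, demote→Q2. Q0=[] Q1=[P4] Q2=[P2,P3]
t=24-30: P4@Q1 runs 6, rem=2, quantum used, demote→Q2. Q0=[] Q1=[] Q2=[P2,P3,P4]
t=30-37: P2@Q2 runs 7, rem=0, completes. Q0=[] Q1=[] Q2=[P3,P4]
t=37-39: P3@Q2 runs 2, rem=0, completes. Q0=[] Q1=[] Q2=[P4]
t=39-41: P4@Q2 runs 2, rem=0, completes. Q0=[] Q1=[] Q2=[]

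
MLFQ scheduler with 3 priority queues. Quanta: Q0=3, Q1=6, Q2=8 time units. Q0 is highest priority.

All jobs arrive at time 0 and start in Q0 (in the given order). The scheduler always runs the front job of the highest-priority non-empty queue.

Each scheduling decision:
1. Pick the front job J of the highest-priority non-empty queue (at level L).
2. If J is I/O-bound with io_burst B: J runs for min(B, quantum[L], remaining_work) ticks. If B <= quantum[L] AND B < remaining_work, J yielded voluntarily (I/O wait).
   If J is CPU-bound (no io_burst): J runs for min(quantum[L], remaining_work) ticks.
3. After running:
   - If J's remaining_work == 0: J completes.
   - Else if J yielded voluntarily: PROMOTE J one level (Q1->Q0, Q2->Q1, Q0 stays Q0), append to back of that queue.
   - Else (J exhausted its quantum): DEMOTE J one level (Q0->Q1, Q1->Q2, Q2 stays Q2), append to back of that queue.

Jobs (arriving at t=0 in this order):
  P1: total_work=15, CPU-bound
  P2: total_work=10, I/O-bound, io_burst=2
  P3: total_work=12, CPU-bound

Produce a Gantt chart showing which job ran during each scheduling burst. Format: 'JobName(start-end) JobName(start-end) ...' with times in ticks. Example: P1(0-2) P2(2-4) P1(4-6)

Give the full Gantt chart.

Answer: P1(0-3) P2(3-5) P3(5-8) P2(8-10) P2(10-12) P2(12-14) P2(14-16) P1(16-22) P3(22-28) P1(28-34) P3(34-37)

Derivation:
t=0-3: P1@Q0 runs 3, rem=12, quantum used, demote→Q1. Q0=[P2,P3] Q1=[P1] Q2=[]
t=3-5: P2@Q0 runs 2, rem=8, I/O yield, promote→Q0. Q0=[P3,P2] Q1=[P1] Q2=[]
t=5-8: P3@Q0 runs 3, rem=9, quantum used, demote→Q1. Q0=[P2] Q1=[P1,P3] Q2=[]
t=8-10: P2@Q0 runs 2, rem=6, I/O yield, promote→Q0. Q0=[P2] Q1=[P1,P3] Q2=[]
t=10-12: P2@Q0 runs 2, rem=4, I/O yield, promote→Q0. Q0=[P2] Q1=[P1,P3] Q2=[]
t=12-14: P2@Q0 runs 2, rem=2, I/O yield, promote→Q0. Q0=[P2] Q1=[P1,P3] Q2=[]
t=14-16: P2@Q0 runs 2, rem=0, completes. Q0=[] Q1=[P1,P3] Q2=[]
t=16-22: P1@Q1 runs 6, rem=6, quantum used, demote→Q2. Q0=[] Q1=[P3] Q2=[P1]
t=22-28: P3@Q1 runs 6, rem=3, quantum used, demote→Q2. Q0=[] Q1=[] Q2=[P1,P3]
t=28-34: P1@Q2 runs 6, rem=0, completes. Q0=[] Q1=[] Q2=[P3]
t=34-37: P3@Q2 runs 3, rem=0, completes. Q0=[] Q1=[] Q2=[]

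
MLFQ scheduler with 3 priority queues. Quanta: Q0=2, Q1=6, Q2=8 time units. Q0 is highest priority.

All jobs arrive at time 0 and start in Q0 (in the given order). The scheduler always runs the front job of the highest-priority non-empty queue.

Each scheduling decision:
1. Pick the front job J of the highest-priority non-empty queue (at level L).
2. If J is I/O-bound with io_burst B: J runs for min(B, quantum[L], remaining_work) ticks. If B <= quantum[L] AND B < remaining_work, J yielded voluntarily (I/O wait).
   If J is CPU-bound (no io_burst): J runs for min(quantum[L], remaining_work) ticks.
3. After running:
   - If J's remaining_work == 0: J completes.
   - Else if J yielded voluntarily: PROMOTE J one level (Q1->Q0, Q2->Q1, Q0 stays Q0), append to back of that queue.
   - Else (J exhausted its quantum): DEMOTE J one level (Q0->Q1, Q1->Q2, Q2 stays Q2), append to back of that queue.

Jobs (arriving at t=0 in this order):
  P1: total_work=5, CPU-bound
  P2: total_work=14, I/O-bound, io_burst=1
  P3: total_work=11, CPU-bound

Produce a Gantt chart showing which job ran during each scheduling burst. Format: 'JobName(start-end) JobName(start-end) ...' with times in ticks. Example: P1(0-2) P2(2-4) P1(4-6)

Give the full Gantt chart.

t=0-2: P1@Q0 runs 2, rem=3, quantum used, demote→Q1. Q0=[P2,P3] Q1=[P1] Q2=[]
t=2-3: P2@Q0 runs 1, rem=13, I/O yield, promote→Q0. Q0=[P3,P2] Q1=[P1] Q2=[]
t=3-5: P3@Q0 runs 2, rem=9, quantum used, demote→Q1. Q0=[P2] Q1=[P1,P3] Q2=[]
t=5-6: P2@Q0 runs 1, rem=12, I/O yield, promote→Q0. Q0=[P2] Q1=[P1,P3] Q2=[]
t=6-7: P2@Q0 runs 1, rem=11, I/O yield, promote→Q0. Q0=[P2] Q1=[P1,P3] Q2=[]
t=7-8: P2@Q0 runs 1, rem=10, I/O yield, promote→Q0. Q0=[P2] Q1=[P1,P3] Q2=[]
t=8-9: P2@Q0 runs 1, rem=9, I/O yield, promote→Q0. Q0=[P2] Q1=[P1,P3] Q2=[]
t=9-10: P2@Q0 runs 1, rem=8, I/O yield, promote→Q0. Q0=[P2] Q1=[P1,P3] Q2=[]
t=10-11: P2@Q0 runs 1, rem=7, I/O yield, promote→Q0. Q0=[P2] Q1=[P1,P3] Q2=[]
t=11-12: P2@Q0 runs 1, rem=6, I/O yield, promote→Q0. Q0=[P2] Q1=[P1,P3] Q2=[]
t=12-13: P2@Q0 runs 1, rem=5, I/O yield, promote→Q0. Q0=[P2] Q1=[P1,P3] Q2=[]
t=13-14: P2@Q0 runs 1, rem=4, I/O yield, promote→Q0. Q0=[P2] Q1=[P1,P3] Q2=[]
t=14-15: P2@Q0 runs 1, rem=3, I/O yield, promote→Q0. Q0=[P2] Q1=[P1,P3] Q2=[]
t=15-16: P2@Q0 runs 1, rem=2, I/O yield, promote→Q0. Q0=[P2] Q1=[P1,P3] Q2=[]
t=16-17: P2@Q0 runs 1, rem=1, I/O yield, promote→Q0. Q0=[P2] Q1=[P1,P3] Q2=[]
t=17-18: P2@Q0 runs 1, rem=0, completes. Q0=[] Q1=[P1,P3] Q2=[]
t=18-21: P1@Q1 runs 3, rem=0, completes. Q0=[] Q1=[P3] Q2=[]
t=21-27: P3@Q1 runs 6, rem=3, quantum used, demote→Q2. Q0=[] Q1=[] Q2=[P3]
t=27-30: P3@Q2 runs 3, rem=0, completes. Q0=[] Q1=[] Q2=[]

Answer: P1(0-2) P2(2-3) P3(3-5) P2(5-6) P2(6-7) P2(7-8) P2(8-9) P2(9-10) P2(10-11) P2(11-12) P2(12-13) P2(13-14) P2(14-15) P2(15-16) P2(16-17) P2(17-18) P1(18-21) P3(21-27) P3(27-30)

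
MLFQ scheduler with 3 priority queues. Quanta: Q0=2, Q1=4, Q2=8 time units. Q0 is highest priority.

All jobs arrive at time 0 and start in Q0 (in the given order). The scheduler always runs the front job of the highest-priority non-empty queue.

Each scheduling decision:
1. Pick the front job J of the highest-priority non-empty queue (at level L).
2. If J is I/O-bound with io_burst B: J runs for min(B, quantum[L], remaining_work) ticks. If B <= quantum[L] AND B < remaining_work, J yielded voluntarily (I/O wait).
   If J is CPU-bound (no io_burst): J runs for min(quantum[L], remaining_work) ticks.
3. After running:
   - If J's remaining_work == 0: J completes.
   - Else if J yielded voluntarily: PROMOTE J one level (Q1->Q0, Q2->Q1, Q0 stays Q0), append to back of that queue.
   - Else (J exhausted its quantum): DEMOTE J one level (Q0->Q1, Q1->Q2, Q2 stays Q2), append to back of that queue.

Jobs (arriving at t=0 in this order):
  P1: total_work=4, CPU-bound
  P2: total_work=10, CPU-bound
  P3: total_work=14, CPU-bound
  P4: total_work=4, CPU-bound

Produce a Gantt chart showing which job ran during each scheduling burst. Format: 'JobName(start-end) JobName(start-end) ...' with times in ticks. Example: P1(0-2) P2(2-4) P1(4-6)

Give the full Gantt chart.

t=0-2: P1@Q0 runs 2, rem=2, quantum used, demote→Q1. Q0=[P2,P3,P4] Q1=[P1] Q2=[]
t=2-4: P2@Q0 runs 2, rem=8, quantum used, demote→Q1. Q0=[P3,P4] Q1=[P1,P2] Q2=[]
t=4-6: P3@Q0 runs 2, rem=12, quantum used, demote→Q1. Q0=[P4] Q1=[P1,P2,P3] Q2=[]
t=6-8: P4@Q0 runs 2, rem=2, quantum used, demote→Q1. Q0=[] Q1=[P1,P2,P3,P4] Q2=[]
t=8-10: P1@Q1 runs 2, rem=0, completes. Q0=[] Q1=[P2,P3,P4] Q2=[]
t=10-14: P2@Q1 runs 4, rem=4, quantum used, demote→Q2. Q0=[] Q1=[P3,P4] Q2=[P2]
t=14-18: P3@Q1 runs 4, rem=8, quantum used, demote→Q2. Q0=[] Q1=[P4] Q2=[P2,P3]
t=18-20: P4@Q1 runs 2, rem=0, completes. Q0=[] Q1=[] Q2=[P2,P3]
t=20-24: P2@Q2 runs 4, rem=0, completes. Q0=[] Q1=[] Q2=[P3]
t=24-32: P3@Q2 runs 8, rem=0, completes. Q0=[] Q1=[] Q2=[]

Answer: P1(0-2) P2(2-4) P3(4-6) P4(6-8) P1(8-10) P2(10-14) P3(14-18) P4(18-20) P2(20-24) P3(24-32)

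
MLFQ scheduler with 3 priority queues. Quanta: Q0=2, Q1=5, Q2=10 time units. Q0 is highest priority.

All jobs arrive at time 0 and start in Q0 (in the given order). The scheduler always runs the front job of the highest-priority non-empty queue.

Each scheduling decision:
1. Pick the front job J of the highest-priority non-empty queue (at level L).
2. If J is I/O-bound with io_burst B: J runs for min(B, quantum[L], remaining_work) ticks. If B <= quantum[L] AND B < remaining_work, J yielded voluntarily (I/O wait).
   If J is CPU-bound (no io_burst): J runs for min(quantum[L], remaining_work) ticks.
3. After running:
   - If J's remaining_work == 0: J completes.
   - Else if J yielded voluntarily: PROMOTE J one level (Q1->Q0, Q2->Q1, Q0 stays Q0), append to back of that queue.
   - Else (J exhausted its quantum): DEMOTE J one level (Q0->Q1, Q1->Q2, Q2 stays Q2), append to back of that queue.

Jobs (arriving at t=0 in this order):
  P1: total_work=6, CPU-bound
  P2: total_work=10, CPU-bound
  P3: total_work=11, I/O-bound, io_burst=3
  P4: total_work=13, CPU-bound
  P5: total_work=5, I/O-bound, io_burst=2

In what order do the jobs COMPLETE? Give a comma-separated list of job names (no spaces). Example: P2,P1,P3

Answer: P5,P1,P3,P2,P4

Derivation:
t=0-2: P1@Q0 runs 2, rem=4, quantum used, demote→Q1. Q0=[P2,P3,P4,P5] Q1=[P1] Q2=[]
t=2-4: P2@Q0 runs 2, rem=8, quantum used, demote→Q1. Q0=[P3,P4,P5] Q1=[P1,P2] Q2=[]
t=4-6: P3@Q0 runs 2, rem=9, quantum used, demote→Q1. Q0=[P4,P5] Q1=[P1,P2,P3] Q2=[]
t=6-8: P4@Q0 runs 2, rem=11, quantum used, demote→Q1. Q0=[P5] Q1=[P1,P2,P3,P4] Q2=[]
t=8-10: P5@Q0 runs 2, rem=3, I/O yield, promote→Q0. Q0=[P5] Q1=[P1,P2,P3,P4] Q2=[]
t=10-12: P5@Q0 runs 2, rem=1, I/O yield, promote→Q0. Q0=[P5] Q1=[P1,P2,P3,P4] Q2=[]
t=12-13: P5@Q0 runs 1, rem=0, completes. Q0=[] Q1=[P1,P2,P3,P4] Q2=[]
t=13-17: P1@Q1 runs 4, rem=0, completes. Q0=[] Q1=[P2,P3,P4] Q2=[]
t=17-22: P2@Q1 runs 5, rem=3, quantum used, demote→Q2. Q0=[] Q1=[P3,P4] Q2=[P2]
t=22-25: P3@Q1 runs 3, rem=6, I/O yield, promote→Q0. Q0=[P3] Q1=[P4] Q2=[P2]
t=25-27: P3@Q0 runs 2, rem=4, quantum used, demote→Q1. Q0=[] Q1=[P4,P3] Q2=[P2]
t=27-32: P4@Q1 runs 5, rem=6, quantum used, demote→Q2. Q0=[] Q1=[P3] Q2=[P2,P4]
t=32-35: P3@Q1 runs 3, rem=1, I/O yield, promote→Q0. Q0=[P3] Q1=[] Q2=[P2,P4]
t=35-36: P3@Q0 runs 1, rem=0, completes. Q0=[] Q1=[] Q2=[P2,P4]
t=36-39: P2@Q2 runs 3, rem=0, completes. Q0=[] Q1=[] Q2=[P4]
t=39-45: P4@Q2 runs 6, rem=0, completes. Q0=[] Q1=[] Q2=[]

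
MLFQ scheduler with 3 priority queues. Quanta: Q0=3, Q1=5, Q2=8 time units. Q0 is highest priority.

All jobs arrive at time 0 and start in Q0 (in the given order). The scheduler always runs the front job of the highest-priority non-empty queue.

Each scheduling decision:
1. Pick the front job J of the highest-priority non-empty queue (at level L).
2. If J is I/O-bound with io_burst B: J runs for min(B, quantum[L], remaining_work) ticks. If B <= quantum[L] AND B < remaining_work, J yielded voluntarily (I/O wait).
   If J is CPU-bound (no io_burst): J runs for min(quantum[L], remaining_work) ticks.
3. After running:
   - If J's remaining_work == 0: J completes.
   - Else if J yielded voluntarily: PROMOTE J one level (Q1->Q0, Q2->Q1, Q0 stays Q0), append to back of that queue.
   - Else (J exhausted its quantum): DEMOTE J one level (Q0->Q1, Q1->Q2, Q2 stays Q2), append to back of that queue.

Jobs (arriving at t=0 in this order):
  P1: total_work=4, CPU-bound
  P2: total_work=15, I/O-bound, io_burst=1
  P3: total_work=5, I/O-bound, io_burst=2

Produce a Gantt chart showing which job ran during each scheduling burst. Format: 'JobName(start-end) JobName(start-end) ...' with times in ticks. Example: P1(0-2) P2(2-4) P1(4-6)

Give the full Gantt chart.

t=0-3: P1@Q0 runs 3, rem=1, quantum used, demote→Q1. Q0=[P2,P3] Q1=[P1] Q2=[]
t=3-4: P2@Q0 runs 1, rem=14, I/O yield, promote→Q0. Q0=[P3,P2] Q1=[P1] Q2=[]
t=4-6: P3@Q0 runs 2, rem=3, I/O yield, promote→Q0. Q0=[P2,P3] Q1=[P1] Q2=[]
t=6-7: P2@Q0 runs 1, rem=13, I/O yield, promote→Q0. Q0=[P3,P2] Q1=[P1] Q2=[]
t=7-9: P3@Q0 runs 2, rem=1, I/O yield, promote→Q0. Q0=[P2,P3] Q1=[P1] Q2=[]
t=9-10: P2@Q0 runs 1, rem=12, I/O yield, promote→Q0. Q0=[P3,P2] Q1=[P1] Q2=[]
t=10-11: P3@Q0 runs 1, rem=0, completes. Q0=[P2] Q1=[P1] Q2=[]
t=11-12: P2@Q0 runs 1, rem=11, I/O yield, promote→Q0. Q0=[P2] Q1=[P1] Q2=[]
t=12-13: P2@Q0 runs 1, rem=10, I/O yield, promote→Q0. Q0=[P2] Q1=[P1] Q2=[]
t=13-14: P2@Q0 runs 1, rem=9, I/O yield, promote→Q0. Q0=[P2] Q1=[P1] Q2=[]
t=14-15: P2@Q0 runs 1, rem=8, I/O yield, promote→Q0. Q0=[P2] Q1=[P1] Q2=[]
t=15-16: P2@Q0 runs 1, rem=7, I/O yield, promote→Q0. Q0=[P2] Q1=[P1] Q2=[]
t=16-17: P2@Q0 runs 1, rem=6, I/O yield, promote→Q0. Q0=[P2] Q1=[P1] Q2=[]
t=17-18: P2@Q0 runs 1, rem=5, I/O yield, promote→Q0. Q0=[P2] Q1=[P1] Q2=[]
t=18-19: P2@Q0 runs 1, rem=4, I/O yield, promote→Q0. Q0=[P2] Q1=[P1] Q2=[]
t=19-20: P2@Q0 runs 1, rem=3, I/O yield, promote→Q0. Q0=[P2] Q1=[P1] Q2=[]
t=20-21: P2@Q0 runs 1, rem=2, I/O yield, promote→Q0. Q0=[P2] Q1=[P1] Q2=[]
t=21-22: P2@Q0 runs 1, rem=1, I/O yield, promote→Q0. Q0=[P2] Q1=[P1] Q2=[]
t=22-23: P2@Q0 runs 1, rem=0, completes. Q0=[] Q1=[P1] Q2=[]
t=23-24: P1@Q1 runs 1, rem=0, completes. Q0=[] Q1=[] Q2=[]

Answer: P1(0-3) P2(3-4) P3(4-6) P2(6-7) P3(7-9) P2(9-10) P3(10-11) P2(11-12) P2(12-13) P2(13-14) P2(14-15) P2(15-16) P2(16-17) P2(17-18) P2(18-19) P2(19-20) P2(20-21) P2(21-22) P2(22-23) P1(23-24)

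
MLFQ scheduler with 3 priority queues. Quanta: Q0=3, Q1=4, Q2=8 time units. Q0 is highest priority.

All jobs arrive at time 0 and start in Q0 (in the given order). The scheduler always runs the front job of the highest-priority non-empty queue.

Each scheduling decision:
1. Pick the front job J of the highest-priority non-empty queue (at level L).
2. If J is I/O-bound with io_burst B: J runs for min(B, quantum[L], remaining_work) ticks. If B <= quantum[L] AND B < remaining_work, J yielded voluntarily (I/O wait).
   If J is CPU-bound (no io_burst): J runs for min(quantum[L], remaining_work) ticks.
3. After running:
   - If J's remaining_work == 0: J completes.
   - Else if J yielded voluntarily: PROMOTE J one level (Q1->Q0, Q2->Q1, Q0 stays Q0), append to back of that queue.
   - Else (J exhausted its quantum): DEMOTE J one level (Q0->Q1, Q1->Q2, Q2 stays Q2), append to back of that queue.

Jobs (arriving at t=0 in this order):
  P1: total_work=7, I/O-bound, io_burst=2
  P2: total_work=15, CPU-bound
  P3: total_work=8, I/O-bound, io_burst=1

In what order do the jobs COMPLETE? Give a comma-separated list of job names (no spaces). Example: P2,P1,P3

t=0-2: P1@Q0 runs 2, rem=5, I/O yield, promote→Q0. Q0=[P2,P3,P1] Q1=[] Q2=[]
t=2-5: P2@Q0 runs 3, rem=12, quantum used, demote→Q1. Q0=[P3,P1] Q1=[P2] Q2=[]
t=5-6: P3@Q0 runs 1, rem=7, I/O yield, promote→Q0. Q0=[P1,P3] Q1=[P2] Q2=[]
t=6-8: P1@Q0 runs 2, rem=3, I/O yield, promote→Q0. Q0=[P3,P1] Q1=[P2] Q2=[]
t=8-9: P3@Q0 runs 1, rem=6, I/O yield, promote→Q0. Q0=[P1,P3] Q1=[P2] Q2=[]
t=9-11: P1@Q0 runs 2, rem=1, I/O yield, promote→Q0. Q0=[P3,P1] Q1=[P2] Q2=[]
t=11-12: P3@Q0 runs 1, rem=5, I/O yield, promote→Q0. Q0=[P1,P3] Q1=[P2] Q2=[]
t=12-13: P1@Q0 runs 1, rem=0, completes. Q0=[P3] Q1=[P2] Q2=[]
t=13-14: P3@Q0 runs 1, rem=4, I/O yield, promote→Q0. Q0=[P3] Q1=[P2] Q2=[]
t=14-15: P3@Q0 runs 1, rem=3, I/O yield, promote→Q0. Q0=[P3] Q1=[P2] Q2=[]
t=15-16: P3@Q0 runs 1, rem=2, I/O yield, promote→Q0. Q0=[P3] Q1=[P2] Q2=[]
t=16-17: P3@Q0 runs 1, rem=1, I/O yield, promote→Q0. Q0=[P3] Q1=[P2] Q2=[]
t=17-18: P3@Q0 runs 1, rem=0, completes. Q0=[] Q1=[P2] Q2=[]
t=18-22: P2@Q1 runs 4, rem=8, quantum used, demote→Q2. Q0=[] Q1=[] Q2=[P2]
t=22-30: P2@Q2 runs 8, rem=0, completes. Q0=[] Q1=[] Q2=[]

Answer: P1,P3,P2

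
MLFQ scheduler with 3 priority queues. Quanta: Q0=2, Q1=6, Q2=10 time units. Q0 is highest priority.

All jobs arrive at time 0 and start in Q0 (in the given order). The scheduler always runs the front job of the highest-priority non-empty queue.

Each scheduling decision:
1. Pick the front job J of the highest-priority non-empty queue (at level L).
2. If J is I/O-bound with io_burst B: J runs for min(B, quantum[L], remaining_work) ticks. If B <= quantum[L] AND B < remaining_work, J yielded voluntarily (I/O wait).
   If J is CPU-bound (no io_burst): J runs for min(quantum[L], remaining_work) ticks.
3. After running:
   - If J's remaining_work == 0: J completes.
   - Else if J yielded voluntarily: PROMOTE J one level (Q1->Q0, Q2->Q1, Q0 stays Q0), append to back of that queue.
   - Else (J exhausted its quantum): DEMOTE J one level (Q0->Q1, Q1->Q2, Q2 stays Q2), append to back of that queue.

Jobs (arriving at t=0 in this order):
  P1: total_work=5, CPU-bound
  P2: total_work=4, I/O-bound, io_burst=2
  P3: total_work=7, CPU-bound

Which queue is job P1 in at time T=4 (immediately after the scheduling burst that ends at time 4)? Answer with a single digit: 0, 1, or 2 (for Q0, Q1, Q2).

t=0-2: P1@Q0 runs 2, rem=3, quantum used, demote→Q1. Q0=[P2,P3] Q1=[P1] Q2=[]
t=2-4: P2@Q0 runs 2, rem=2, I/O yield, promote→Q0. Q0=[P3,P2] Q1=[P1] Q2=[]
t=4-6: P3@Q0 runs 2, rem=5, quantum used, demote→Q1. Q0=[P2] Q1=[P1,P3] Q2=[]
t=6-8: P2@Q0 runs 2, rem=0, completes. Q0=[] Q1=[P1,P3] Q2=[]
t=8-11: P1@Q1 runs 3, rem=0, completes. Q0=[] Q1=[P3] Q2=[]
t=11-16: P3@Q1 runs 5, rem=0, completes. Q0=[] Q1=[] Q2=[]

Answer: 1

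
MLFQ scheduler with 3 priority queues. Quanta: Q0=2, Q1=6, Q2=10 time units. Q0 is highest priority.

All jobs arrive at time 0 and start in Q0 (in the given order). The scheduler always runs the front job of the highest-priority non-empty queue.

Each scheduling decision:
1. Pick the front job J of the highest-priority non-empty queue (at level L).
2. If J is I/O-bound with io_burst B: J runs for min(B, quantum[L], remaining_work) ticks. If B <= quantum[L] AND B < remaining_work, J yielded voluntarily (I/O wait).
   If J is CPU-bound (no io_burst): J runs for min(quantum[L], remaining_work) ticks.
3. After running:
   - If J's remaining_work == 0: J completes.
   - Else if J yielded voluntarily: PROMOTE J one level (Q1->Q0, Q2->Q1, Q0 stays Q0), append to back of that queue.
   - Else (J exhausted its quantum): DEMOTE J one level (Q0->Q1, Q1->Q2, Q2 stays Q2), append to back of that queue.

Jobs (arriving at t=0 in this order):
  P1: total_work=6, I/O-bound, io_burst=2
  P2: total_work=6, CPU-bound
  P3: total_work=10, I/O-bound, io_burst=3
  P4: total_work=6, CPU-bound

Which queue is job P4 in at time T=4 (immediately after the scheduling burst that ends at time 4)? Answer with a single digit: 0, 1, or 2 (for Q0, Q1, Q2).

t=0-2: P1@Q0 runs 2, rem=4, I/O yield, promote→Q0. Q0=[P2,P3,P4,P1] Q1=[] Q2=[]
t=2-4: P2@Q0 runs 2, rem=4, quantum used, demote→Q1. Q0=[P3,P4,P1] Q1=[P2] Q2=[]
t=4-6: P3@Q0 runs 2, rem=8, quantum used, demote→Q1. Q0=[P4,P1] Q1=[P2,P3] Q2=[]
t=6-8: P4@Q0 runs 2, rem=4, quantum used, demote→Q1. Q0=[P1] Q1=[P2,P3,P4] Q2=[]
t=8-10: P1@Q0 runs 2, rem=2, I/O yield, promote→Q0. Q0=[P1] Q1=[P2,P3,P4] Q2=[]
t=10-12: P1@Q0 runs 2, rem=0, completes. Q0=[] Q1=[P2,P3,P4] Q2=[]
t=12-16: P2@Q1 runs 4, rem=0, completes. Q0=[] Q1=[P3,P4] Q2=[]
t=16-19: P3@Q1 runs 3, rem=5, I/O yield, promote→Q0. Q0=[P3] Q1=[P4] Q2=[]
t=19-21: P3@Q0 runs 2, rem=3, quantum used, demote→Q1. Q0=[] Q1=[P4,P3] Q2=[]
t=21-25: P4@Q1 runs 4, rem=0, completes. Q0=[] Q1=[P3] Q2=[]
t=25-28: P3@Q1 runs 3, rem=0, completes. Q0=[] Q1=[] Q2=[]

Answer: 0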